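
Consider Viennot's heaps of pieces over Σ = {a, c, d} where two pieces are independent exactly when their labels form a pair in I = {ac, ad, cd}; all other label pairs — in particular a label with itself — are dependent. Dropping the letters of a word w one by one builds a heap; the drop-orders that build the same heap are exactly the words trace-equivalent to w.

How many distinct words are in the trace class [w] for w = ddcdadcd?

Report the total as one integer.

168

drop 0:d onto floor
drop 1:d onto {0:d}
drop 2:c onto floor
drop 3:d onto {1:d}
drop 4:a onto floor
drop 5:d onto {3:d}
drop 6:c onto {2:c}
drop 7:d onto {5:d}
ground layer = {0:d, 2:c, 4:a}
drop-orders for the pieces not yet dropped (sum over which currently-grounded one goes next):
  1 to go: {4} 1  {6} 1  {7} 1
  2 to go: {2,6} 1  {4,6} 2  {4,7} 2  {5,7} 1  {6,7} 2
  3 to go: {2,4,6} 3  {2,6,7} 3  {3,5,7} 1  {4,5,7} 3  {4,6,7} 6  {5,6,7} 3
  4 to go: {1,3,5,7} 1  {2,4,6,7} 12  {2,5,6,7} 6  {3,4,5,7} 4  {3,5,6,7} 4  {4,5,6,7} 12
  5 to go: {0,1,3,5,7} 1  {1,3,4,5,7} 5  {1,3,5,6,7} 5  {2,3,5,6,7} 10  {2,4,5,6,7} 30  {3,4,5,6,7} 20
  6 to go: {0,1,3,4,5,7} 6  {0,1,3,5,6,7} 6  {1,2,3,5,6,7} 15  {1,3,4,5,6,7} 30  {2,3,4,5,6,7} 60
  if 0:d drops first: 105 orders
  if 2:c drops first: 42 orders
  if 4:a drops first: 21 orders
heap linearizations: 168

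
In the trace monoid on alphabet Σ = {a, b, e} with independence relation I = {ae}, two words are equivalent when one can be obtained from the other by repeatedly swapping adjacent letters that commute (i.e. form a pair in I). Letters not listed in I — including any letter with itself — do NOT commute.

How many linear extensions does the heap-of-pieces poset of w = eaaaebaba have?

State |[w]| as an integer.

drop 0:e onto floor
drop 1:a onto floor
drop 2:a onto {1:a}
drop 3:a onto {2:a}
drop 4:e onto {0:e}
drop 5:b onto {3:a, 4:e}
drop 6:a onto {5:b}
drop 7:b onto {6:a}
drop 8:a onto {7:b}
ground layer = {0:e, 1:a}
drop-orders for the pieces not yet dropped (sum over which currently-grounded one goes next):
  1 to go: {8} 1
  2 to go: {7,8} 1
  3 to go: {6,7,8} 1
  4 to go: {5,6,7,8} 1
  5 to go: {3,5,6,7,8} 1  {4,5,6,7,8} 1
  6 to go: {0,4,5,6,7,8} 1  {2,3,5,6,7,8} 1  {3,4,5,6,7,8} 2
  7 to go: {0,3,4,5,6,7,8} 3  {1,2,3,5,6,7,8} 1  {2,3,4,5,6,7,8} 3
  if 0:e drops first: 4 orders
  if 1:a drops first: 6 orders
heap linearizations: 10

10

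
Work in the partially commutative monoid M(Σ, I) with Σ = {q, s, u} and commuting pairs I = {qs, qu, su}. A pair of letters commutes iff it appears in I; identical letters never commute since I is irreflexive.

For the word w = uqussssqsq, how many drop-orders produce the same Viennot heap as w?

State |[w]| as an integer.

2520

#0=u has no predecessor
#1=q has no predecessor
#2=u depends on [0:u]
#3=s has no predecessor
#4=s depends on [3:s]
#5=s depends on [4:s]
#6=s depends on [5:s]
#7=q depends on [1:q]
#8=s depends on [6:s]
#9=q depends on [7:q]
sources: [0:u, 1:q, 3:s]
N(rest) = Σ N(rest − s) over sources s of rest; N(one piece) = 1:
  size 1 → [2]=1  [8]=1  [9]=1
  size 2 → [0,2]=1  [2,8]=2  [2,9]=2  [6,8]=1  [7,9]=1  [8,9]=2
  size 3 → [0,2,8]=3  [0,2,9]=3  [1,7,9]=1  [2,6,8]=3  [2,7,9]=3  [2,8,9]=6  [5,6,8]=1  [6,8,9]=3  [7,8,9]=3
  size 4 → [0,2,6,8]=6  [0,2,7,9]=6  [0,2,8,9]=12  [1,2,7,9]=4  [1,7,8,9]=4  [2,5,6,8]=4  [2,6,8,9]=12  [2,7,8,9]=12  [4,5,6,8]=1  [5,6,8,9]=4  [6,7,8,9]=6
  size 5 → [0,1,2,7,9]=10  [0,2,5,6,8]=10  [0,2,6,8,9]=30  [0,2,7,8,9]=30  [1,2,7,8,9]=20  [1,6,7,8,9]=10  [2,4,5,6,8]=5  [2,5,6,8,9]=20  [2,6,7,8,9]=30  [3,4,5,6,8]=1  [4,5,6,8,9]=5  [5,6,7,8,9]=10
  size 6 → [0,1,2,7,8,9]=60  [0,2,4,5,6,8]=15  [0,2,5,6,8,9]=60  [0,2,6,7,8,9]=90  [1,2,6,7,8,9]=60  [1,5,6,7,8,9]=20  [2,3,4,5,6,8]=6  [2,4,5,6,8,9]=30  [2,5,6,7,8,9]=60  [3,4,5,6,8,9]=6  [4,5,6,7,8,9]=15
  size 7 → [0,1,2,6,7,8,9]=210  [0,2,3,4,5,6,8]=21  [0,2,4,5,6,8,9]=105  [0,2,5,6,7,8,9]=210  [1,2,5,6,7,8,9]=140  [1,4,5,6,7,8,9]=35  [2,3,4,5,6,8,9]=42  [2,4,5,6,7,8,9]=105  [3,4,5,6,7,8,9]=21
  size 8 → [0,1,2,5,6,7,8,9]=560  [0,2,3,4,5,6,8,9]=168  [0,2,4,5,6,7,8,9]=420  [1,2,4,5,6,7,8,9]=280  [1,3,4,5,6,7,8,9]=56  [2,3,4,5,6,7,8,9]=168
  first=0(u) contributes 504
  first=1(q) contributes 756
  first=3(s) contributes 1260
|[w]| = 2520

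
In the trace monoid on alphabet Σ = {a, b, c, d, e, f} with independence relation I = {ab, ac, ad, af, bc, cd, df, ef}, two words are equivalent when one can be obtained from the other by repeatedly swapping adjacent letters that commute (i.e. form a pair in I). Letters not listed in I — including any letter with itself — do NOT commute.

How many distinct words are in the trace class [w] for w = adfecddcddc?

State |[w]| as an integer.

350

drop 0:a onto floor
drop 1:d onto floor
drop 2:f onto floor
drop 3:e onto {0:a, 1:d}
drop 4:c onto {2:f, 3:e}
drop 5:d onto {3:e}
drop 6:d onto {5:d}
drop 7:c onto {4:c}
drop 8:d onto {6:d}
drop 9:d onto {8:d}
drop 10:c onto {7:c}
ground layer = {0:a, 1:d, 2:f}
drop-orders for the pieces not yet dropped (sum over which currently-grounded one goes next):
  1 to go: {9} 1  {10} 1
  2 to go: {7,10} 1  {8,9} 1  {9,10} 2
  3 to go: {4,7,10} 1  {6,8,9} 1  {7,9,10} 3  {8,9,10} 3
  4 to go: {2,4,7,10} 1  {4,7,9,10} 4  {5,6,8,9} 1  {6,8,9,10} 4  {7,8,9,10} 6
  5 to go: {2,4,7,9,10} 5  {4,7,8,9,10} 10  {5,6,8,9,10} 5  {6,7,8,9,10} 10
  6 to go: {2,4,7,8,9,10} 15  {4,6,7,8,9,10} 20  {5,6,7,8,9,10} 15
  7 to go: {2,4,6,7,8,9,10} 35  {4,5,6,7,8,9,10} 35
  8 to go: {2,4,5,6,7,8,9,10} 70  {3,4,5,6,7,8,9,10} 35
  9 to go: {0,3,4,5,6,7,8,9,10} 35  {1,3,4,5,6,7,8,9,10} 35  {2,3,4,5,6,7,8,9,10} 105
  if 0:a drops first: 140 orders
  if 1:d drops first: 140 orders
  if 2:f drops first: 70 orders
heap linearizations: 350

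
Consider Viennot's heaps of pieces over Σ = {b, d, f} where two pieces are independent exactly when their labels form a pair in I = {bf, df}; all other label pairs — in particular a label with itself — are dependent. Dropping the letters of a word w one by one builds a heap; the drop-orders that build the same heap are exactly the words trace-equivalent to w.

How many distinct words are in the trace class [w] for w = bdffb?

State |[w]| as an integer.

10

#0=b has no predecessor
#1=d depends on [0:b]
#2=f has no predecessor
#3=f depends on [2:f]
#4=b depends on [1:d]
sources: [0:b, 2:f]
N(rest) = Σ N(rest − s) over sources s of rest; N(one piece) = 1:
  size 1 → [3]=1  [4]=1
  size 2 → [1,4]=1  [2,3]=1  [3,4]=2
  size 3 → [0,1,4]=1  [1,3,4]=3  [2,3,4]=3
  first=0(b) contributes 6
  first=2(f) contributes 4
|[w]| = 10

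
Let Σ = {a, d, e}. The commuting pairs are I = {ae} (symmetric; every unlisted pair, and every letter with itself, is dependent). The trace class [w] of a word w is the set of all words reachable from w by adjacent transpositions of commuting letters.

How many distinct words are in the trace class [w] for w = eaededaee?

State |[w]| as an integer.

9

piece 0:e — minimal
piece 1:a — minimal
piece 2:e rests on {0:e}
piece 3:d rests on {1:a, 2:e}
piece 4:e rests on {3:d}
piece 5:d rests on {4:e}
piece 6:a rests on {5:d}
piece 7:e rests on {5:d}
piece 8:e rests on {7:e}
minimal pieces: {0:e, 1:a}
ways to finish when only these pieces remain (= sum over removing one remaining piece with nothing left below it):
  1 left: {6}→1  {8}→1
  2 left: {6,8}→2  {7,8}→1
  3 left: {6,7,8}→3
  4 left: {5,6,7,8}→3
  5 left: {4,5,6,7,8}→3
  6 left: {3,4,5,6,7,8}→3
  7 left: {1,3,4,5,6,7,8}→3  {2,3,4,5,6,7,8}→3
  placing 0:e first → 6 extensions
  placing 1:a first → 3 extensions
total linear extensions = 9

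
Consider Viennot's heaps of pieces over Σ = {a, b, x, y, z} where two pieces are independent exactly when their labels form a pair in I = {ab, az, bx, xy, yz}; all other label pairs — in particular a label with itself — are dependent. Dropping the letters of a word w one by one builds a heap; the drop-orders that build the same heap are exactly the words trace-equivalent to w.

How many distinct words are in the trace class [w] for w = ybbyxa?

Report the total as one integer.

#0=y has no predecessor
#1=b depends on [0:y]
#2=b depends on [1:b]
#3=y depends on [2:b]
#4=x has no predecessor
#5=a depends on [3:y, 4:x]
sources: [0:y, 4:x]
N(rest) = Σ N(rest − s) over sources s of rest; N(one piece) = 1:
  size 1 → [5]=1
  size 2 → [3,5]=1  [4,5]=1
  size 3 → [2,3,5]=1  [3,4,5]=2
  size 4 → [1,2,3,5]=1  [2,3,4,5]=3
  first=0(y) contributes 4
  first=4(x) contributes 1
|[w]| = 5

5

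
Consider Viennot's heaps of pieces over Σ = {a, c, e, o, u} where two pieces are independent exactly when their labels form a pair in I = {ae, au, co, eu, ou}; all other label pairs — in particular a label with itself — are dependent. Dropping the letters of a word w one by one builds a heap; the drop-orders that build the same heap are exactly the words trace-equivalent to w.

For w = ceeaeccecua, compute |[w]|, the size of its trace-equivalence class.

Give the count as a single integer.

piece 0:c — minimal
piece 1:e rests on {0:c}
piece 2:e rests on {1:e}
piece 3:a rests on {0:c}
piece 4:e rests on {2:e}
piece 5:c rests on {3:a, 4:e}
piece 6:c rests on {5:c}
piece 7:e rests on {6:c}
piece 8:c rests on {7:e}
piece 9:u rests on {8:c}
piece 10:a rests on {8:c}
minimal pieces: {0:c}
ways to finish when only these pieces remain (= sum over removing one remaining piece with nothing left below it):
  1 left: {9}→1  {10}→1
  2 left: {9,10}→2
  3 left: {8,9,10}→2
  4 left: {7,8,9,10}→2
  5 left: {6,7,8,9,10}→2
  6 left: {5,6,7,8,9,10}→2
  7 left: {3,5,6,7,8,9,10}→2  {4,5,6,7,8,9,10}→2
  8 left: {2,4,5,6,7,8,9,10}→2  {3,4,5,6,7,8,9,10}→4
  9 left: {1,2,4,5,6,7,8,9,10}→2  {2,3,4,5,6,7,8,9,10}→6
  placing 0:c first → 8 extensions

8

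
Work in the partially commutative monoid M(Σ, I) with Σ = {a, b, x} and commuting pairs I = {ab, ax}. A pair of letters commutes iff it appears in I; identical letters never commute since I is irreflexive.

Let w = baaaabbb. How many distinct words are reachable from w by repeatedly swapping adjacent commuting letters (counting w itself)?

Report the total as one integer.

piece 0:b — minimal
piece 1:a — minimal
piece 2:a rests on {1:a}
piece 3:a rests on {2:a}
piece 4:a rests on {3:a}
piece 5:b rests on {0:b}
piece 6:b rests on {5:b}
piece 7:b rests on {6:b}
minimal pieces: {0:b, 1:a}
ways to finish when only these pieces remain (= sum over removing one remaining piece with nothing left below it):
  1 left: {4}→1  {7}→1
  2 left: {3,4}→1  {4,7}→2  {6,7}→1
  3 left: {2,3,4}→1  {3,4,7}→3  {4,6,7}→3  {5,6,7}→1
  4 left: {0,5,6,7}→1  {1,2,3,4}→1  {2,3,4,7}→4  {3,4,6,7}→6  {4,5,6,7}→4
  5 left: {0,4,5,6,7}→5  {1,2,3,4,7}→5  {2,3,4,6,7}→10  {3,4,5,6,7}→10
  6 left: {0,3,4,5,6,7}→15  {1,2,3,4,6,7}→15  {2,3,4,5,6,7}→20
  placing 0:b first → 35 extensions
  placing 1:a first → 35 extensions
total linear extensions = 70

70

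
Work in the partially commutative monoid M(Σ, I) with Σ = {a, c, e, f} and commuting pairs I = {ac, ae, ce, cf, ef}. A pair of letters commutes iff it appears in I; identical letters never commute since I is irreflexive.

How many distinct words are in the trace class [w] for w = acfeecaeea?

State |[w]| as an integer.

3150

piece 0:a — minimal
piece 1:c — minimal
piece 2:f rests on {0:a}
piece 3:e — minimal
piece 4:e rests on {3:e}
piece 5:c rests on {1:c}
piece 6:a rests on {2:f}
piece 7:e rests on {4:e}
piece 8:e rests on {7:e}
piece 9:a rests on {6:a}
minimal pieces: {0:a, 1:c, 3:e}
ways to finish when only these pieces remain (= sum over removing one remaining piece with nothing left below it):
  1 left: {5}→1  {8}→1  {9}→1
  2 left: {1,5}→1  {5,8}→2  {5,9}→2  {6,9}→1  {7,8}→1  {8,9}→2
  3 left: {1,5,8}→3  {1,5,9}→3  {2,6,9}→1  {4,7,8}→1  {5,6,9}→3  {5,7,8}→3  {5,8,9}→6  {6,8,9}→3  {7,8,9}→3
  4 left: {0,2,6,9}→1  {1,5,6,9}→6  {1,5,7,8}→6  {1,5,8,9}→12  {2,5,6,9}→4  {2,6,8,9}→4  {3,4,7,8}→1  {4,5,7,8}→4  {4,7,8,9}→4  {5,6,8,9}→12  {5,7,8,9}→12  {6,7,8,9}→6
  5 left: {0,2,5,6,9}→5  {0,2,6,8,9}→5  {1,2,5,6,9}→10  {1,4,5,7,8}→10  {1,5,6,8,9}→30  {1,5,7,8,9}→30  {2,5,6,8,9}→20  {2,6,7,8,9}→10  {3,4,5,7,8}→5  {3,4,7,8,9}→5  {4,5,7,8,9}→20  {4,6,7,8,9}→10  {5,6,7,8,9}→30
  6 left: {0,1,2,5,6,9}→15  {0,2,5,6,8,9}→30  {0,2,6,7,8,9}→15  {1,2,5,6,8,9}→60  {1,3,4,5,7,8}→15  {1,4,5,7,8,9}→60  {1,5,6,7,8,9}→90  {2,4,6,7,8,9}→20  {2,5,6,7,8,9}→60  {3,4,5,7,8,9}→30  {3,4,6,7,8,9}→15  {4,5,6,7,8,9}→60
  7 left: {0,1,2,5,6,8,9}→105  {0,2,4,6,7,8,9}→35  {0,2,5,6,7,8,9}→105  {1,2,5,6,7,8,9}→210  {1,3,4,5,7,8,9}→105  {1,4,5,6,7,8,9}→210  {2,3,4,6,7,8,9}→35  {2,4,5,6,7,8,9}→140  {3,4,5,6,7,8,9}→105
  8 left: {0,1,2,5,6,7,8,9}→420  {0,2,3,4,6,7,8,9}→70  {0,2,4,5,6,7,8,9}→280  {1,2,4,5,6,7,8,9}→560  {1,3,4,5,6,7,8,9}→420  {2,3,4,5,6,7,8,9}→280
  placing 0:a first → 1260 extensions
  placing 1:c first → 630 extensions
  placing 3:e first → 1260 extensions
total linear extensions = 3150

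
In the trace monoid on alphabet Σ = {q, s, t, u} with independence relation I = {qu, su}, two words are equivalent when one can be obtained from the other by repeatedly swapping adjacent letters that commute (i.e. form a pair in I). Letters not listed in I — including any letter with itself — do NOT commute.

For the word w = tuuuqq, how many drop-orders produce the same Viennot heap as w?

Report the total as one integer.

0(t) covers ∅
1(u) covers 0:t
2(u) covers 1:u
3(u) covers 2:u
4(q) covers 0:t
5(q) covers 4:q
floor of heap: 0:t
completions by unplaced set U, small U first (add the entries for U minus each lowest piece of U):
  |U|=1: {3}:1  {5}:1
  |U|=2: {2,3}:1  {3,5}:2  {4,5}:1
  |U|=3: {1,2,3}:1  {2,3,5}:3  {3,4,5}:3
  |U|=4: {1,2,3,5}:4  {2,3,4,5}:6
  start at 0(t): 10

10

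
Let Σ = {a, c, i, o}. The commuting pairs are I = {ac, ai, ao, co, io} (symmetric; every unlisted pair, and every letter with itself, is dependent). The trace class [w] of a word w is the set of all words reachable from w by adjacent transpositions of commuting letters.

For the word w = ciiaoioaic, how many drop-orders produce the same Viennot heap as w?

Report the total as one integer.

#0=c has no predecessor
#1=i depends on [0:c]
#2=i depends on [1:i]
#3=a has no predecessor
#4=o has no predecessor
#5=i depends on [2:i]
#6=o depends on [4:o]
#7=a depends on [3:a]
#8=i depends on [5:i]
#9=c depends on [8:i]
sources: [0:c, 3:a, 4:o]
N(rest) = Σ N(rest − s) over sources s of rest; N(one piece) = 1:
  size 1 → [6]=1  [7]=1  [9]=1
  size 2 → [3,7]=1  [4,6]=1  [6,7]=2  [6,9]=2  [7,9]=2  [8,9]=1
  size 3 → [3,6,7]=3  [3,7,9]=3  [4,6,7]=3  [4,6,9]=3  [5,8,9]=1  [6,7,9]=6  [6,8,9]=3  [7,8,9]=3
  size 4 → [2,5,8,9]=1  [3,4,6,7]=6  [3,6,7,9]=12  [3,7,8,9]=6  [4,6,7,9]=12  [4,6,8,9]=6  [5,6,8,9]=4  [5,7,8,9]=4  [6,7,8,9]=12
  size 5 → [1,2,5,8,9]=1  [2,5,6,8,9]=5  [2,5,7,8,9]=5  [3,4,6,7,9]=30  [3,5,7,8,9]=10  [3,6,7,8,9]=30  [4,5,6,8,9]=10  [4,6,7,8,9]=30  [5,6,7,8,9]=20
  size 6 → [0,1,2,5,8,9]=1  [1,2,5,6,8,9]=6  [1,2,5,7,8,9]=6  [2,3,5,7,8,9]=15  [2,4,5,6,8,9]=15  [2,5,6,7,8,9]=30  [3,4,6,7,8,9]=90  [3,5,6,7,8,9]=60  [4,5,6,7,8,9]=60
  size 7 → [0,1,2,5,6,8,9]=7  [0,1,2,5,7,8,9]=7  [1,2,3,5,7,8,9]=21  [1,2,4,5,6,8,9]=21  [1,2,5,6,7,8,9]=42  [2,3,5,6,7,8,9]=105  [2,4,5,6,7,8,9]=105  [3,4,5,6,7,8,9]=210
  size 8 → [0,1,2,3,5,7,8,9]=28  [0,1,2,4,5,6,8,9]=28  [0,1,2,5,6,7,8,9]=56  [1,2,3,5,6,7,8,9]=168  [1,2,4,5,6,7,8,9]=168  [2,3,4,5,6,7,8,9]=420
  first=0(c) contributes 756
  first=3(a) contributes 252
  first=4(o) contributes 252
|[w]| = 1260

1260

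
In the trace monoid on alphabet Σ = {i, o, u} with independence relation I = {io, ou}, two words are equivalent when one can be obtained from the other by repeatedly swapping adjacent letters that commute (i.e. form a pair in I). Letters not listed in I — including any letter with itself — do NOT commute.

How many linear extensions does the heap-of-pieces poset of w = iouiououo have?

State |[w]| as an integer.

126

drop 0:i onto floor
drop 1:o onto floor
drop 2:u onto {0:i}
drop 3:i onto {2:u}
drop 4:o onto {1:o}
drop 5:u onto {3:i}
drop 6:o onto {4:o}
drop 7:u onto {5:u}
drop 8:o onto {6:o}
ground layer = {0:i, 1:o}
drop-orders for the pieces not yet dropped (sum over which currently-grounded one goes next):
  1 to go: {7} 1  {8} 1
  2 to go: {5,7} 1  {6,8} 1  {7,8} 2
  3 to go: {3,5,7} 1  {4,6,8} 1  {5,7,8} 3  {6,7,8} 3
  4 to go: {1,4,6,8} 1  {2,3,5,7} 1  {3,5,7,8} 4  {4,6,7,8} 4  {5,6,7,8} 6
  5 to go: {0,2,3,5,7} 1  {1,4,6,7,8} 5  {2,3,5,7,8} 5  {3,5,6,7,8} 10  {4,5,6,7,8} 10
  6 to go: {0,2,3,5,7,8} 6  {1,4,5,6,7,8} 15  {2,3,5,6,7,8} 15  {3,4,5,6,7,8} 20
  7 to go: {0,2,3,5,6,7,8} 21  {1,3,4,5,6,7,8} 35  {2,3,4,5,6,7,8} 35
  if 0:i drops first: 70 orders
  if 1:o drops first: 56 orders
heap linearizations: 126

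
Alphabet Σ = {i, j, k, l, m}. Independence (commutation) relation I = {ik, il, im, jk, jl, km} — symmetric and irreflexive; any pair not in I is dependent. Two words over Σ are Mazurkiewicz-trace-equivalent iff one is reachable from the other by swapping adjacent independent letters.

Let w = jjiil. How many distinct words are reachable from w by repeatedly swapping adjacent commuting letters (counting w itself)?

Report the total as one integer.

0(j) covers ∅
1(j) covers 0:j
2(i) covers 1:j
3(i) covers 2:i
4(l) covers ∅
floor of heap: 0:j, 4:l
completions by unplaced set U, small U first (add the entries for U minus each lowest piece of U):
  |U|=1: {3}:1  {4}:1
  |U|=2: {2,3}:1  {3,4}:2
  |U|=3: {1,2,3}:1  {2,3,4}:3
  start at 0(j): 4
  start at 4(l): 1
sum over floor = 5

5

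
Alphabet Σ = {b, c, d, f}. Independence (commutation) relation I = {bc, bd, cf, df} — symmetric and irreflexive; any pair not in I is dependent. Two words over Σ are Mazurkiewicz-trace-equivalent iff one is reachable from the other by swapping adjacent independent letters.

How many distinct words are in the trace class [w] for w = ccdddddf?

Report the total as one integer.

8

drop 0:c onto floor
drop 1:c onto {0:c}
drop 2:d onto {1:c}
drop 3:d onto {2:d}
drop 4:d onto {3:d}
drop 5:d onto {4:d}
drop 6:d onto {5:d}
drop 7:f onto floor
ground layer = {0:c, 7:f}
drop-orders for the pieces not yet dropped (sum over which currently-grounded one goes next):
  1 to go: {6} 1  {7} 1
  2 to go: {5,6} 1  {6,7} 2
  3 to go: {4,5,6} 1  {5,6,7} 3
  4 to go: {3,4,5,6} 1  {4,5,6,7} 4
  5 to go: {2,3,4,5,6} 1  {3,4,5,6,7} 5
  6 to go: {1,2,3,4,5,6} 1  {2,3,4,5,6,7} 6
  if 0:c drops first: 7 orders
  if 7:f drops first: 1 orders
heap linearizations: 8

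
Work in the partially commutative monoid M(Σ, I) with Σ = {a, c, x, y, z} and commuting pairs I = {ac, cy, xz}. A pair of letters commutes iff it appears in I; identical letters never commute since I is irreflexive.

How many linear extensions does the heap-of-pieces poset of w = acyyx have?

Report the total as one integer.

0(a) covers ∅
1(c) covers ∅
2(y) covers 0:a
3(y) covers 2:y
4(x) covers 1:c, 3:y
floor of heap: 0:a, 1:c
completions by unplaced set U, small U first (add the entries for U minus each lowest piece of U):
  |U|=1: {4}:1
  |U|=2: {1,4}:1  {3,4}:1
  |U|=3: {1,3,4}:2  {2,3,4}:1
  start at 0(a): 3
  start at 1(c): 1
sum over floor = 4

4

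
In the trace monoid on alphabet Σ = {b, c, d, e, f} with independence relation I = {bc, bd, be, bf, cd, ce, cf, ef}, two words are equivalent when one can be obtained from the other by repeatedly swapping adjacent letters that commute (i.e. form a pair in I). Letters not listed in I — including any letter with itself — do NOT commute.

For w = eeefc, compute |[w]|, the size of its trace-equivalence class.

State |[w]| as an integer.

20

0(e) covers ∅
1(e) covers 0:e
2(e) covers 1:e
3(f) covers ∅
4(c) covers ∅
floor of heap: 0:e, 3:f, 4:c
completions by unplaced set U, small U first (add the entries for U minus each lowest piece of U):
  |U|=1: {2}:1  {3}:1  {4}:1
  |U|=2: {1,2}:1  {2,3}:2  {2,4}:2  {3,4}:2
  |U|=3: {0,1,2}:1  {1,2,3}:3  {1,2,4}:3  {2,3,4}:6
  start at 0(e): 12
  start at 3(f): 4
  start at 4(c): 4
sum over floor = 20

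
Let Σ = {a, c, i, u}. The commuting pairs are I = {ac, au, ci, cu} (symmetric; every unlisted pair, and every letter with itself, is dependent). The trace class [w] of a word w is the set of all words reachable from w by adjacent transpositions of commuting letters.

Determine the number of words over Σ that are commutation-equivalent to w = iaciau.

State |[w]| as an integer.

12

#0=i has no predecessor
#1=a depends on [0:i]
#2=c has no predecessor
#3=i depends on [1:a]
#4=a depends on [3:i]
#5=u depends on [3:i]
sources: [0:i, 2:c]
N(rest) = Σ N(rest − s) over sources s of rest; N(one piece) = 1:
  size 1 → [2]=1  [4]=1  [5]=1
  size 2 → [2,4]=2  [2,5]=2  [4,5]=2
  size 3 → [2,4,5]=6  [3,4,5]=2
  size 4 → [1,3,4,5]=2  [2,3,4,5]=8
  first=0(i) contributes 10
  first=2(c) contributes 2
|[w]| = 12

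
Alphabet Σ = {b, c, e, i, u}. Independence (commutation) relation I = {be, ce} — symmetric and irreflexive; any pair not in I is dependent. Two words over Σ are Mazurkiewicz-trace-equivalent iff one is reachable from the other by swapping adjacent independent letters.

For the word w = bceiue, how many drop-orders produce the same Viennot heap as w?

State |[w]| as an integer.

3

drop 0:b onto floor
drop 1:c onto {0:b}
drop 2:e onto floor
drop 3:i onto {1:c, 2:e}
drop 4:u onto {3:i}
drop 5:e onto {4:u}
ground layer = {0:b, 2:e}
drop-orders for the pieces not yet dropped (sum over which currently-grounded one goes next):
  1 to go: {5} 1
  2 to go: {4,5} 1
  3 to go: {3,4,5} 1
  4 to go: {1,3,4,5} 1  {2,3,4,5} 1
  if 0:b drops first: 2 orders
  if 2:e drops first: 1 orders
heap linearizations: 3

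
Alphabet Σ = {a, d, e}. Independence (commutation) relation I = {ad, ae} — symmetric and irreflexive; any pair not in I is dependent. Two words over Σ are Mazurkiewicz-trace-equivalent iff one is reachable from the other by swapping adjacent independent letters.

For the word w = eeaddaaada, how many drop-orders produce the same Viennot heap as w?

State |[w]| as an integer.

252

0(e) covers ∅
1(e) covers 0:e
2(a) covers ∅
3(d) covers 1:e
4(d) covers 3:d
5(a) covers 2:a
6(a) covers 5:a
7(a) covers 6:a
8(d) covers 4:d
9(a) covers 7:a
floor of heap: 0:e, 2:a
completions by unplaced set U, small U first (add the entries for U minus each lowest piece of U):
  |U|=1: {8}:1  {9}:1
  |U|=2: {4,8}:1  {7,9}:1  {8,9}:2
  |U|=3: {3,4,8}:1  {4,8,9}:3  {6,7,9}:1  {7,8,9}:3
  |U|=4: {1,3,4,8}:1  {3,4,8,9}:4  {4,7,8,9}:6  {5,6,7,9}:1  {6,7,8,9}:4
  |U|=5: {0,1,3,4,8}:1  {1,3,4,8,9}:5  {2,5,6,7,9}:1  {3,4,7,8,9}:10  {4,6,7,8,9}:10  {5,6,7,8,9}:5
  |U|=6: {0,1,3,4,8,9}:6  {1,3,4,7,8,9}:15  {2,5,6,7,8,9}:6  {3,4,6,7,8,9}:20  {4,5,6,7,8,9}:15
  |U|=7: {0,1,3,4,7,8,9}:21  {1,3,4,6,7,8,9}:35  {2,4,5,6,7,8,9}:21  {3,4,5,6,7,8,9}:35
  |U|=8: {0,1,3,4,6,7,8,9}:56  {1,3,4,5,6,7,8,9}:70  {2,3,4,5,6,7,8,9}:56
  start at 0(e): 126
  start at 2(a): 126
sum over floor = 252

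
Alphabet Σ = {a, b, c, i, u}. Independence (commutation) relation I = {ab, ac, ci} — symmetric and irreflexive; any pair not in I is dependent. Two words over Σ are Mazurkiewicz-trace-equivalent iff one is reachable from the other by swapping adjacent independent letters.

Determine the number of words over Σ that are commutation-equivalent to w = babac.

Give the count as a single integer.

10

piece 0:b — minimal
piece 1:a — minimal
piece 2:b rests on {0:b}
piece 3:a rests on {1:a}
piece 4:c rests on {2:b}
minimal pieces: {0:b, 1:a}
ways to finish when only these pieces remain (= sum over removing one remaining piece with nothing left below it):
  1 left: {3}→1  {4}→1
  2 left: {1,3}→1  {2,4}→1  {3,4}→2
  3 left: {0,2,4}→1  {1,3,4}→3  {2,3,4}→3
  placing 0:b first → 6 extensions
  placing 1:a first → 4 extensions
total linear extensions = 10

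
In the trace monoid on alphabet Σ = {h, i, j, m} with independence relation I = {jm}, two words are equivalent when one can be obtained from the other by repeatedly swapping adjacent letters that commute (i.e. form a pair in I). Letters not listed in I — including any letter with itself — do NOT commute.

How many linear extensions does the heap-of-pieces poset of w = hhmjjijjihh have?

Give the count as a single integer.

3

0(h) covers ∅
1(h) covers 0:h
2(m) covers 1:h
3(j) covers 1:h
4(j) covers 3:j
5(i) covers 2:m, 4:j
6(j) covers 5:i
7(j) covers 6:j
8(i) covers 7:j
9(h) covers 8:i
10(h) covers 9:h
floor of heap: 0:h
completions by unplaced set U, small U first (add the entries for U minus each lowest piece of U):
  |U|=1: {10}:1
  |U|=2: {9,10}:1
  |U|=3: {8,9,10}:1
  |U|=4: {7,8,9,10}:1
  |U|=5: {6,7,8,9,10}:1
  |U|=6: {5,6,7,8,9,10}:1
  |U|=7: {2,5,6,7,8,9,10}:1  {4,5,6,7,8,9,10}:1
  |U|=8: {2,4,5,6,7,8,9,10}:2  {3,4,5,6,7,8,9,10}:1
  |U|=9: {2,3,4,5,6,7,8,9,10}:3
  start at 0(h): 3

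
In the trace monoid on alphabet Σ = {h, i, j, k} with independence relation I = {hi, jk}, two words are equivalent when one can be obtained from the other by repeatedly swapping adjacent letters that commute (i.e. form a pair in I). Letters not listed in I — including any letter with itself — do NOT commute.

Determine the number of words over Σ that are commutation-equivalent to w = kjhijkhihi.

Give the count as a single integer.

48

#0=k has no predecessor
#1=j has no predecessor
#2=h depends on [0:k, 1:j]
#3=i depends on [0:k, 1:j]
#4=j depends on [2:h, 3:i]
#5=k depends on [2:h, 3:i]
#6=h depends on [4:j, 5:k]
#7=i depends on [4:j, 5:k]
#8=h depends on [6:h]
#9=i depends on [7:i]
sources: [0:k, 1:j]
N(rest) = Σ N(rest − s) over sources s of rest; N(one piece) = 1:
  size 1 → [8]=1  [9]=1
  size 2 → [6,8]=1  [7,9]=1  [8,9]=2
  size 3 → [6,8,9]=3  [7,8,9]=3
  size 4 → [6,7,8,9]=6
  size 5 → [4,6,7,8,9]=6  [5,6,7,8,9]=6
  size 6 → [4,5,6,7,8,9]=12
  size 7 → [2,4,5,6,7,8,9]=12  [3,4,5,6,7,8,9]=12
  size 8 → [2,3,4,5,6,7,8,9]=24
  first=0(k) contributes 24
  first=1(j) contributes 24
|[w]| = 48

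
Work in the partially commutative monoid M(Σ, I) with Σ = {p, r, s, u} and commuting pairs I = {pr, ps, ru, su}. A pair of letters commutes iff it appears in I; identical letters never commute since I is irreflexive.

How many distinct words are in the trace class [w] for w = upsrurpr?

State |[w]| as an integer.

70

0(u) covers ∅
1(p) covers 0:u
2(s) covers ∅
3(r) covers 2:s
4(u) covers 1:p
5(r) covers 3:r
6(p) covers 4:u
7(r) covers 5:r
floor of heap: 0:u, 2:s
completions by unplaced set U, small U first (add the entries for U minus each lowest piece of U):
  |U|=1: {6}:1  {7}:1
  |U|=2: {4,6}:1  {5,7}:1  {6,7}:2
  |U|=3: {1,4,6}:1  {3,5,7}:1  {4,6,7}:3  {5,6,7}:3
  |U|=4: {0,1,4,6}:1  {1,4,6,7}:4  {2,3,5,7}:1  {3,5,6,7}:4  {4,5,6,7}:6
  |U|=5: {0,1,4,6,7}:5  {1,4,5,6,7}:10  {2,3,5,6,7}:5  {3,4,5,6,7}:10
  |U|=6: {0,1,4,5,6,7}:15  {1,3,4,5,6,7}:20  {2,3,4,5,6,7}:15
  start at 0(u): 35
  start at 2(s): 35
sum over floor = 70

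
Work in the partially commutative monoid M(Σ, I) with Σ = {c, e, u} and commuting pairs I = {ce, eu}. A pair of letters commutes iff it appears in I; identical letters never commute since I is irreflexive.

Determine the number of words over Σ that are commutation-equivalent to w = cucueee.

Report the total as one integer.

#0=c has no predecessor
#1=u depends on [0:c]
#2=c depends on [1:u]
#3=u depends on [2:c]
#4=e has no predecessor
#5=e depends on [4:e]
#6=e depends on [5:e]
sources: [0:c, 4:e]
N(rest) = Σ N(rest − s) over sources s of rest; N(one piece) = 1:
  size 1 → [3]=1  [6]=1
  size 2 → [2,3]=1  [3,6]=2  [5,6]=1
  size 3 → [1,2,3]=1  [2,3,6]=3  [3,5,6]=3  [4,5,6]=1
  size 4 → [0,1,2,3]=1  [1,2,3,6]=4  [2,3,5,6]=6  [3,4,5,6]=4
  size 5 → [0,1,2,3,6]=5  [1,2,3,5,6]=10  [2,3,4,5,6]=10
  first=0(c) contributes 20
  first=4(e) contributes 15
|[w]| = 35

35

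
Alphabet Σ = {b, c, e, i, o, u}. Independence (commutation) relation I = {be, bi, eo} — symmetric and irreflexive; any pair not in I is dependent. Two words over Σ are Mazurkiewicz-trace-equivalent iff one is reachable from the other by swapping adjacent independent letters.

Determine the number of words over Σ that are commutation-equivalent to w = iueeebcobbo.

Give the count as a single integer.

4

drop 0:i onto floor
drop 1:u onto {0:i}
drop 2:e onto {1:u}
drop 3:e onto {2:e}
drop 4:e onto {3:e}
drop 5:b onto {1:u}
drop 6:c onto {4:e, 5:b}
drop 7:o onto {6:c}
drop 8:b onto {7:o}
drop 9:b onto {8:b}
drop 10:o onto {9:b}
ground layer = {0:i}
drop-orders for the pieces not yet dropped (sum over which currently-grounded one goes next):
  1 to go: {10} 1
  2 to go: {9,10} 1
  3 to go: {8,9,10} 1
  4 to go: {7,8,9,10} 1
  5 to go: {6,7,8,9,10} 1
  6 to go: {4,6,7,8,9,10} 1  {5,6,7,8,9,10} 1
  7 to go: {3,4,6,7,8,9,10} 1  {4,5,6,7,8,9,10} 2
  8 to go: {2,3,4,6,7,8,9,10} 1  {3,4,5,6,7,8,9,10} 3
  9 to go: {2,3,4,5,6,7,8,9,10} 4
  if 0:i drops first: 4 orders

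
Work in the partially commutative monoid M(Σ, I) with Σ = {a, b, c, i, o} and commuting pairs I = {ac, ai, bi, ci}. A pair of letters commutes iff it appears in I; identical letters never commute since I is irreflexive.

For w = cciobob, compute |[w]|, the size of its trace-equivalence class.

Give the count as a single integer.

3

#0=c has no predecessor
#1=c depends on [0:c]
#2=i has no predecessor
#3=o depends on [1:c, 2:i]
#4=b depends on [3:o]
#5=o depends on [4:b]
#6=b depends on [5:o]
sources: [0:c, 2:i]
N(rest) = Σ N(rest − s) over sources s of rest; N(one piece) = 1:
  size 1 → [6]=1
  size 2 → [5,6]=1
  size 3 → [4,5,6]=1
  size 4 → [3,4,5,6]=1
  size 5 → [1,3,4,5,6]=1  [2,3,4,5,6]=1
  first=0(c) contributes 2
  first=2(i) contributes 1
|[w]| = 3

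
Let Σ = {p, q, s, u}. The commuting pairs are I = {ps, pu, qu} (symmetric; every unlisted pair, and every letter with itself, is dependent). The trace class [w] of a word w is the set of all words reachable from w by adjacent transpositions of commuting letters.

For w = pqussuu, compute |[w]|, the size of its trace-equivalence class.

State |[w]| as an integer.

3

0(p) covers ∅
1(q) covers 0:p
2(u) covers ∅
3(s) covers 1:q, 2:u
4(s) covers 3:s
5(u) covers 4:s
6(u) covers 5:u
floor of heap: 0:p, 2:u
completions by unplaced set U, small U first (add the entries for U minus each lowest piece of U):
  |U|=1: {6}:1
  |U|=2: {5,6}:1
  |U|=3: {4,5,6}:1
  |U|=4: {3,4,5,6}:1
  |U|=5: {1,3,4,5,6}:1  {2,3,4,5,6}:1
  start at 0(p): 2
  start at 2(u): 1
sum over floor = 3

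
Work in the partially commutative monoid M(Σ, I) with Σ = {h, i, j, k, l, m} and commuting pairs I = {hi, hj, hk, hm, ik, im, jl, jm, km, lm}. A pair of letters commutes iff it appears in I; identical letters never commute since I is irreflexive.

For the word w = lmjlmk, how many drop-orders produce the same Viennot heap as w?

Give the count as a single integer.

#0=l has no predecessor
#1=m has no predecessor
#2=j has no predecessor
#3=l depends on [0:l]
#4=m depends on [1:m]
#5=k depends on [2:j, 3:l]
sources: [0:l, 1:m, 2:j]
N(rest) = Σ N(rest − s) over sources s of rest; N(one piece) = 1:
  size 1 → [4]=1  [5]=1
  size 2 → [1,4]=1  [2,5]=1  [3,5]=1  [4,5]=2
  size 3 → [0,3,5]=1  [1,4,5]=3  [2,3,5]=2  [2,4,5]=3  [3,4,5]=3
  size 4 → [0,2,3,5]=3  [0,3,4,5]=4  [1,2,4,5]=6  [1,3,4,5]=6  [2,3,4,5]=8
  first=0(l) contributes 20
  first=1(m) contributes 15
  first=2(j) contributes 10
|[w]| = 45

45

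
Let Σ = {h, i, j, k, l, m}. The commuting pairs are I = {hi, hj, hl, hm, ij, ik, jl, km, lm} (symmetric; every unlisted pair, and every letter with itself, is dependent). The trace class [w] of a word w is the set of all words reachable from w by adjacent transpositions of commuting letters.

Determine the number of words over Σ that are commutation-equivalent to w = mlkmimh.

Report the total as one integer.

drop 0:m onto floor
drop 1:l onto floor
drop 2:k onto {1:l}
drop 3:m onto {0:m}
drop 4:i onto {1:l, 3:m}
drop 5:m onto {4:i}
drop 6:h onto {2:k}
ground layer = {0:m, 1:l}
drop-orders for the pieces not yet dropped (sum over which currently-grounded one goes next):
  1 to go: {5} 1  {6} 1
  2 to go: {2,6} 1  {4,5} 1  {5,6} 2
  3 to go: {2,5,6} 3  {3,4,5} 1  {4,5,6} 3
  4 to go: {0,3,4,5} 1  {2,4,5,6} 6  {3,4,5,6} 4
  5 to go: {0,3,4,5,6} 5  {1,2,4,5,6} 6  {2,3,4,5,6} 10
  if 0:m drops first: 16 orders
  if 1:l drops first: 15 orders
heap linearizations: 31

31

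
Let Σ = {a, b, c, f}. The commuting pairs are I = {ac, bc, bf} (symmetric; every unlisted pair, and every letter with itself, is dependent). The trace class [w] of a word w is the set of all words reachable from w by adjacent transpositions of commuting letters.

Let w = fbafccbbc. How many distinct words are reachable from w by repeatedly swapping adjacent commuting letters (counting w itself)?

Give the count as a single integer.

#0=f has no predecessor
#1=b has no predecessor
#2=a depends on [0:f, 1:b]
#3=f depends on [2:a]
#4=c depends on [3:f]
#5=c depends on [4:c]
#6=b depends on [2:a]
#7=b depends on [6:b]
#8=c depends on [5:c]
sources: [0:f, 1:b]
N(rest) = Σ N(rest − s) over sources s of rest; N(one piece) = 1:
  size 1 → [7]=1  [8]=1
  size 2 → [5,8]=1  [6,7]=1  [7,8]=2
  size 3 → [4,5,8]=1  [5,7,8]=3  [6,7,8]=3
  size 4 → [3,4,5,8]=1  [4,5,7,8]=4  [5,6,7,8]=6
  size 5 → [3,4,5,7,8]=5  [4,5,6,7,8]=10
  size 6 → [3,4,5,6,7,8]=15
  size 7 → [2,3,4,5,6,7,8]=15
  first=0(f) contributes 15
  first=1(b) contributes 15
|[w]| = 30

30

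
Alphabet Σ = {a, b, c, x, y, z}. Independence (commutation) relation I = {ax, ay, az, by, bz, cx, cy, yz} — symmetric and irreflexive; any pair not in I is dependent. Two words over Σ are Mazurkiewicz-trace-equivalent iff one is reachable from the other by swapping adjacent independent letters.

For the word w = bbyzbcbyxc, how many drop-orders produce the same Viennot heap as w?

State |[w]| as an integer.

256

0(b) covers ∅
1(b) covers 0:b
2(y) covers ∅
3(z) covers ∅
4(b) covers 1:b
5(c) covers 3:z, 4:b
6(b) covers 5:c
7(y) covers 2:y
8(x) covers 6:b, 7:y
9(c) covers 6:b
floor of heap: 0:b, 2:y, 3:z
completions by unplaced set U, small U first (add the entries for U minus each lowest piece of U):
  |U|=1: {8}:1  {9}:1
  |U|=2: {7,8}:1  {8,9}:2
  |U|=3: {2,7,8}:1  {6,8,9}:2  {7,8,9}:3
  |U|=4: {2,7,8,9}:4  {5,6,8,9}:2  {6,7,8,9}:5
  |U|=5: {2,6,7,8,9}:9  {3,5,6,8,9}:2  {4,5,6,8,9}:2  {5,6,7,8,9}:7
  |U|=6: {1,4,5,6,8,9}:2  {2,5,6,7,8,9}:16  {3,4,5,6,8,9}:4  {3,5,6,7,8,9}:9  {4,5,6,7,8,9}:9
  |U|=7: {0,1,4,5,6,8,9}:2  {1,3,4,5,6,8,9}:6  {1,4,5,6,7,8,9}:11  {2,3,5,6,7,8,9}:25  {2,4,5,6,7,8,9}:25  {3,4,5,6,7,8,9}:22
  |U|=8: {0,1,3,4,5,6,8,9}:8  {0,1,4,5,6,7,8,9}:13  {1,2,4,5,6,7,8,9}:36  {1,3,4,5,6,7,8,9}:39  {2,3,4,5,6,7,8,9}:72
  start at 0(b): 147
  start at 2(y): 60
  start at 3(z): 49
sum over floor = 256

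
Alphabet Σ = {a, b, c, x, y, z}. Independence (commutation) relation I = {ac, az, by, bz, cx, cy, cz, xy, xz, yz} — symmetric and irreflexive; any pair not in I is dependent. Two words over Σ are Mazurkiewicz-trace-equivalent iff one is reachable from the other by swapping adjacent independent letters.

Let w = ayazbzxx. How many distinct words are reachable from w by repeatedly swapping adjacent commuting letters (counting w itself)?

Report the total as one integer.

28

piece 0:a — minimal
piece 1:y rests on {0:a}
piece 2:a rests on {1:y}
piece 3:z — minimal
piece 4:b rests on {2:a}
piece 5:z rests on {3:z}
piece 6:x rests on {4:b}
piece 7:x rests on {6:x}
minimal pieces: {0:a, 3:z}
ways to finish when only these pieces remain (= sum over removing one remaining piece with nothing left below it):
  1 left: {5}→1  {7}→1
  2 left: {3,5}→1  {5,7}→2  {6,7}→1
  3 left: {3,5,7}→3  {4,6,7}→1  {5,6,7}→3
  4 left: {2,4,6,7}→1  {3,5,6,7}→6  {4,5,6,7}→4
  5 left: {1,2,4,6,7}→1  {2,4,5,6,7}→5  {3,4,5,6,7}→10
  6 left: {0,1,2,4,6,7}→1  {1,2,4,5,6,7}→6  {2,3,4,5,6,7}→15
  placing 0:a first → 21 extensions
  placing 3:z first → 7 extensions
total linear extensions = 28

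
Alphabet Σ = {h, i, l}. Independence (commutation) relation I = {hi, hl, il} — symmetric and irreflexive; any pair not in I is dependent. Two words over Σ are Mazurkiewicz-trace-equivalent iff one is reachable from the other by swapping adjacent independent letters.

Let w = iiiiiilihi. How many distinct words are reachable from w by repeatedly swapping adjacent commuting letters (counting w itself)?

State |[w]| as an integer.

90

drop 0:i onto floor
drop 1:i onto {0:i}
drop 2:i onto {1:i}
drop 3:i onto {2:i}
drop 4:i onto {3:i}
drop 5:i onto {4:i}
drop 6:l onto floor
drop 7:i onto {5:i}
drop 8:h onto floor
drop 9:i onto {7:i}
ground layer = {0:i, 6:l, 8:h}
drop-orders for the pieces not yet dropped (sum over which currently-grounded one goes next):
  1 to go: {6} 1  {8} 1  {9} 1
  2 to go: {6,8} 2  {6,9} 2  {7,9} 1  {8,9} 2
  3 to go: {5,7,9} 1  {6,7,9} 3  {6,8,9} 6  {7,8,9} 3
  4 to go: {4,5,7,9} 1  {5,6,7,9} 4  {5,7,8,9} 4  {6,7,8,9} 12
  5 to go: {3,4,5,7,9} 1  {4,5,6,7,9} 5  {4,5,7,8,9} 5  {5,6,7,8,9} 20
  6 to go: {2,3,4,5,7,9} 1  {3,4,5,6,7,9} 6  {3,4,5,7,8,9} 6  {4,5,6,7,8,9} 30
  7 to go: {1,2,3,4,5,7,9} 1  {2,3,4,5,6,7,9} 7  {2,3,4,5,7,8,9} 7  {3,4,5,6,7,8,9} 42
  8 to go: {0,1,2,3,4,5,7,9} 1  {1,2,3,4,5,6,7,9} 8  {1,2,3,4,5,7,8,9} 8  {2,3,4,5,6,7,8,9} 56
  if 0:i drops first: 72 orders
  if 6:l drops first: 9 orders
  if 8:h drops first: 9 orders
heap linearizations: 90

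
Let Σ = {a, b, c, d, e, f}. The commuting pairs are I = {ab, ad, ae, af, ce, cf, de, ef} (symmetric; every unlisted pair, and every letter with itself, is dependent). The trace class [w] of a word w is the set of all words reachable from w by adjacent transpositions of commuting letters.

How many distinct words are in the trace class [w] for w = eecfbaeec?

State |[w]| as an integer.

drop 0:e onto floor
drop 1:e onto {0:e}
drop 2:c onto floor
drop 3:f onto floor
drop 4:b onto {1:e, 2:c, 3:f}
drop 5:a onto {2:c}
drop 6:e onto {4:b}
drop 7:e onto {6:e}
drop 8:c onto {4:b, 5:a}
ground layer = {0:e, 2:c, 3:f}
drop-orders for the pieces not yet dropped (sum over which currently-grounded one goes next):
  1 to go: {7} 1  {8} 1
  2 to go: {5,8} 1  {6,7} 1  {7,8} 2
  3 to go: {5,7,8} 3  {6,7,8} 3
  4 to go: {4,6,7,8} 3  {5,6,7,8} 6
  5 to go: {1,4,6,7,8} 3  {3,4,6,7,8} 3  {4,5,6,7,8} 9
  6 to go: {0,1,4,6,7,8} 3  {1,3,4,6,7,8} 6  {1,4,5,6,7,8} 12  {2,4,5,6,7,8} 9  {3,4,5,6,7,8} 12
  7 to go: {0,1,3,4,6,7,8} 9  {0,1,4,5,6,7,8} 15  {1,2,4,5,6,7,8} 21  {1,3,4,5,6,7,8} 30  {2,3,4,5,6,7,8} 21
  if 0:e drops first: 72 orders
  if 2:c drops first: 54 orders
  if 3:f drops first: 36 orders
heap linearizations: 162

162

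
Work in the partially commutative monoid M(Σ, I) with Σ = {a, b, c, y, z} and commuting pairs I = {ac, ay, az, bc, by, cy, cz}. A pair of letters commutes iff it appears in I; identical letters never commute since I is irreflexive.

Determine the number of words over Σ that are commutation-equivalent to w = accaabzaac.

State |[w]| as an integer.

360

#0=a has no predecessor
#1=c has no predecessor
#2=c depends on [1:c]
#3=a depends on [0:a]
#4=a depends on [3:a]
#5=b depends on [4:a]
#6=z depends on [5:b]
#7=a depends on [5:b]
#8=a depends on [7:a]
#9=c depends on [2:c]
sources: [0:a, 1:c]
N(rest) = Σ N(rest − s) over sources s of rest; N(one piece) = 1:
  size 1 → [6]=1  [8]=1  [9]=1
  size 2 → [2,9]=1  [6,8]=2  [6,9]=2  [7,8]=1  [8,9]=2
  size 3 → [1,2,9]=1  [2,6,9]=3  [2,8,9]=3  [6,7,8]=3  [6,8,9]=6  [7,8,9]=3
  size 4 → [1,2,6,9]=4  [1,2,8,9]=4  [2,6,8,9]=12  [2,7,8,9]=6  [5,6,7,8]=3  [6,7,8,9]=12
  size 5 → [1,2,6,8,9]=20  [1,2,7,8,9]=10  [2,6,7,8,9]=30  [4,5,6,7,8]=3  [5,6,7,8,9]=15
  size 6 → [1,2,6,7,8,9]=60  [2,5,6,7,8,9]=45  [3,4,5,6,7,8]=3  [4,5,6,7,8,9]=18
  size 7 → [0,3,4,5,6,7,8]=3  [1,2,5,6,7,8,9]=105  [2,4,5,6,7,8,9]=63  [3,4,5,6,7,8,9]=21
  size 8 → [0,3,4,5,6,7,8,9]=24  [1,2,4,5,6,7,8,9]=168  [2,3,4,5,6,7,8,9]=84
  first=0(a) contributes 252
  first=1(c) contributes 108
|[w]| = 360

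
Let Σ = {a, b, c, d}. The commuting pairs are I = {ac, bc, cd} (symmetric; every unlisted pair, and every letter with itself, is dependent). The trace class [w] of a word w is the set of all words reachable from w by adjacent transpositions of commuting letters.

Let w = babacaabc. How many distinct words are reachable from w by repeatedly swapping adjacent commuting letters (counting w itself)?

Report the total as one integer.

36

0(b) covers ∅
1(a) covers 0:b
2(b) covers 1:a
3(a) covers 2:b
4(c) covers ∅
5(a) covers 3:a
6(a) covers 5:a
7(b) covers 6:a
8(c) covers 4:c
floor of heap: 0:b, 4:c
completions by unplaced set U, small U first (add the entries for U minus each lowest piece of U):
  |U|=1: {7}:1  {8}:1
  |U|=2: {4,8}:1  {6,7}:1  {7,8}:2
  |U|=3: {4,7,8}:3  {5,6,7}:1  {6,7,8}:3
  |U|=4: {3,5,6,7}:1  {4,6,7,8}:6  {5,6,7,8}:4
  |U|=5: {2,3,5,6,7}:1  {3,5,6,7,8}:5  {4,5,6,7,8}:10
  |U|=6: {1,2,3,5,6,7}:1  {2,3,5,6,7,8}:6  {3,4,5,6,7,8}:15
  |U|=7: {0,1,2,3,5,6,7}:1  {1,2,3,5,6,7,8}:7  {2,3,4,5,6,7,8}:21
  start at 0(b): 28
  start at 4(c): 8
sum over floor = 36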